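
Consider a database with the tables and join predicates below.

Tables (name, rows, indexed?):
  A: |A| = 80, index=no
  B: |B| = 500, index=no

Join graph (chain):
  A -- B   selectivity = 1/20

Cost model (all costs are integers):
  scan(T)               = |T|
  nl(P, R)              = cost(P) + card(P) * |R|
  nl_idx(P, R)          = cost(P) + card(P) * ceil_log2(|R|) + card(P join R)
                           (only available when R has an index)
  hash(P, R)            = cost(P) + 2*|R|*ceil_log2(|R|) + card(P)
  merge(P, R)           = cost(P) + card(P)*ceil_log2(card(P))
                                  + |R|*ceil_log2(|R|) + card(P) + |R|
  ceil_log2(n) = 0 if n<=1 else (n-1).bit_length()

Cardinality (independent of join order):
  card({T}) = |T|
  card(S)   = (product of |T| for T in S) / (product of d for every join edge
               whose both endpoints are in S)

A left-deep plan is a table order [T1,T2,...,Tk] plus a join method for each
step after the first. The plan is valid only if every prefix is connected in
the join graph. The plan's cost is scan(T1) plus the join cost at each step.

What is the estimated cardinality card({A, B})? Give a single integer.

Tables in S: A(80), B(500)
Edges inside S: A-B(d=20)
numerator = 80 * 500 = 40000
denominator = 20 = 20
card(S) = 40000 / 20 = 2000

2000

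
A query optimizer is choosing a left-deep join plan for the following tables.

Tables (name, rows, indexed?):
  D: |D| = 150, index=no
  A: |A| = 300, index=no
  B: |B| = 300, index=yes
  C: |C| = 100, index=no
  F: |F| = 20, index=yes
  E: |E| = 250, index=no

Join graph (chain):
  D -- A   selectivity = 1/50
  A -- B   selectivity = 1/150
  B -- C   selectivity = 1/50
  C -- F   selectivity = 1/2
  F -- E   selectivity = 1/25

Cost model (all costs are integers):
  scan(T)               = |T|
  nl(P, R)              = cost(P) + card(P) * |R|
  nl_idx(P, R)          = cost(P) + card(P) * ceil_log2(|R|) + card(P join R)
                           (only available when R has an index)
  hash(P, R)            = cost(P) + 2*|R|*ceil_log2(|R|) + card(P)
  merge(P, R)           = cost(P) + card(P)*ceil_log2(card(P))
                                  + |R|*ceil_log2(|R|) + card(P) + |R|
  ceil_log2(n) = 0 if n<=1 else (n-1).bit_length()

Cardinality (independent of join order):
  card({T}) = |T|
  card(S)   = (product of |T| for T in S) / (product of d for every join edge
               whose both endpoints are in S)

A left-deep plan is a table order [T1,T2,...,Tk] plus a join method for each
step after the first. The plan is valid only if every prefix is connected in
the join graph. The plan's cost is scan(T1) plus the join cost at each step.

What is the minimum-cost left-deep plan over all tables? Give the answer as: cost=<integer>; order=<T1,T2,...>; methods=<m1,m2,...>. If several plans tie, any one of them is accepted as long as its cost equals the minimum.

cost=53000; order=A,B,C,D,F,E; methods=nl_idx,hash,hash,hash,hash

Selinger DP (subsets sized 1..n):
  {D}: scan cost=150, card=150
  {A}: scan cost=300, card=300
  {B}: scan cost=300, card=300
  {C}: scan cost=100, card=100
  {F}: scan cost=20, card=20
  {E}: scan cost=250, card=250
  {AD}: card=900; try (D,hash)→3000, (A,merge)→4500, (D,merge)→4650, (A,hash)→5700, (A,nl)→45150, (D,nl)→45300; best=3000 via (D,hash)
  {AB}: card=600; try (B,nl_idx)→3600, (B,hash)→6000, (A,hash)→6000, (B,merge)→6300, (A,merge)→6300, (B,nl)→90300 …(+1); best=3600 via (B,nl_idx)
  {BC}: card=600; try (B,nl_idx)→1600, (C,hash)→2000, (B,merge)→3900, (C,merge)→4100, (B,hash)→5600, (B,nl)→30100 …(+1); best=1600 via (B,nl_idx)
  {CF}: card=1000; try (F,hash)→400, (C,merge)→940, (F,merge)→1020, (C,hash)→1440, (F,nl_idx)→1600, (C,nl)→2020 …(+1); best=400 via (F,hash)
  {EF}: card=200; try (F,hash)→700, (F,nl_idx)→1700, (E,merge)→2390, (F,merge)→2620, (E,hash)→4040, (E,nl)→5020 …(+1); best=700 via (F,hash)
  {ABD}: card=1800; try (D,hash)→6600, (B,hash)→9300, (D,merge)→11550, (B,nl_idx)→12900, (B,merge)→15900, (D,nl)→93600 …(+1); best=6600 via (D,hash)
  {ABC}: card=1200; try (C,hash)→5600, (A,hash)→7600, (C,merge)→11000, (A,merge)→11200, (C,nl)→63600, (A,nl)→181600; best=5600 via (C,hash)
  {BCF}: card=6000; try (F,hash)→2400, (B,hash)→6800, (F,merge)→8320, (F,nl_idx)→10600, (F,nl)→13600, (B,merge)→14400 …(+2); best=2400 via (F,hash)
  {CEF}: card=10000; try (C,hash)→2300, (C,merge)→3300, (E,hash)→5400, (E,merge)→13650, (C,nl)→20700, (E,nl)→250400; best=2300 via (C,hash)
  {ABCD}: card=3600; try (D,hash)→9200, (C,hash)→9800, (D,merge)→21350, (C,merge)→29000, (D,nl)→185600, (C,nl)→186600; best=9200 via (D,hash)
  {ABCF}: card=12000; try (F,hash)→7000, (A,hash)→13800, (F,merge)→20120, (F,nl_idx)→23600, (F,nl)→29600, (A,merge)→89400 …(+1); best=7000 via (F,hash)
  {BCEF}: card=60000; try (E,hash)→12400, (B,hash)→17700, (E,merge)→88650, (B,nl_idx)→152300, (B,merge)→155300, (E,nl)→1502400 …(+1); best=12400 via (E,hash)
  {ABCDF}: card=36000; try (F,hash)→13000, (D,hash)→21400, (F,merge)→56120, (F,nl_idx)→63200, (F,nl)→81200, (D,merge)→188350 …(+1); best=13000 via (F,hash)
  {ABCEF}: card=120000; try (E,hash)→23000, (A,hash)→77800, (E,merge)→189250, (A,merge)→1035400, (E,nl)→3007000, (A,nl)→18012400; best=23000 via (E,hash)
  {ABCDEF}: card=360000; try (E,hash)→53000, (D,hash)→145400, (E,merge)→627250, (D,merge)→2184350, (E,nl)→9013000, (D,nl)→18023000; best=53000 via (E,hash)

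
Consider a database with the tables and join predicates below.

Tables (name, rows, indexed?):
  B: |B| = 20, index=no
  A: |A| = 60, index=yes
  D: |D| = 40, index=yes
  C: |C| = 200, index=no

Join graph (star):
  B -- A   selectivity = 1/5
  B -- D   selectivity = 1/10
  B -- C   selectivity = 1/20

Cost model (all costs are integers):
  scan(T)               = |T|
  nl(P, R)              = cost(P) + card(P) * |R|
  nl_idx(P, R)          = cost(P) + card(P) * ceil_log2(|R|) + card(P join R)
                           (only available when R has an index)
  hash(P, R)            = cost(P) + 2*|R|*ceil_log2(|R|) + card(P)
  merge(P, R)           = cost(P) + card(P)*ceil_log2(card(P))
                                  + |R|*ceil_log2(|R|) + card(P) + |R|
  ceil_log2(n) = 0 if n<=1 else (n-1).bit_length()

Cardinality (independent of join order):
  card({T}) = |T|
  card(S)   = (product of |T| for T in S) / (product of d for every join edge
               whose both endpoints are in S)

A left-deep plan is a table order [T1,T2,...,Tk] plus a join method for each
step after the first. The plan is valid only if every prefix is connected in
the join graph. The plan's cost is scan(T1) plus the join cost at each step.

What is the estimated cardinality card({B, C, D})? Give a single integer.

Tables in S: B(20), C(200), D(40)
Edges inside S: B-D(d=10), B-C(d=20)
numerator = 20 * 200 * 40 = 160000
denominator = 10 * 20 = 200
card(S) = 160000 / 200 = 800

800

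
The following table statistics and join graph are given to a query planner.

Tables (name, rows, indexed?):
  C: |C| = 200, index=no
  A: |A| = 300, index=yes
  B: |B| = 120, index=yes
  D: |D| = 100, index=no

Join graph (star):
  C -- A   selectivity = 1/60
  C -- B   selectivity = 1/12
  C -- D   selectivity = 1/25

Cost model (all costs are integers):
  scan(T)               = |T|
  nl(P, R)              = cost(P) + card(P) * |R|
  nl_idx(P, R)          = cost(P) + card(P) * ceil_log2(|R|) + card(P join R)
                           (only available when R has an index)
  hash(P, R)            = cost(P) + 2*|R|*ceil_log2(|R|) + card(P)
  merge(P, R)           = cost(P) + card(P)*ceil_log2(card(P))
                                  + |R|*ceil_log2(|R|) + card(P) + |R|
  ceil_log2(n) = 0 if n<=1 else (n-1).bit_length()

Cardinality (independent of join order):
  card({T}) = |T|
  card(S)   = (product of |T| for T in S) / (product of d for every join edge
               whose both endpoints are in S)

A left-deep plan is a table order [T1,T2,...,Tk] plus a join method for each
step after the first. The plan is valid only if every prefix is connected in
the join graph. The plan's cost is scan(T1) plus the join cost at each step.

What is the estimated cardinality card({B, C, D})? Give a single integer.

8000

Tables in S: B(120), C(200), D(100)
Edges inside S: C-B(d=12), C-D(d=25)
numerator = 120 * 200 * 100 = 2400000
denominator = 12 * 25 = 300
card(S) = 2400000 / 300 = 8000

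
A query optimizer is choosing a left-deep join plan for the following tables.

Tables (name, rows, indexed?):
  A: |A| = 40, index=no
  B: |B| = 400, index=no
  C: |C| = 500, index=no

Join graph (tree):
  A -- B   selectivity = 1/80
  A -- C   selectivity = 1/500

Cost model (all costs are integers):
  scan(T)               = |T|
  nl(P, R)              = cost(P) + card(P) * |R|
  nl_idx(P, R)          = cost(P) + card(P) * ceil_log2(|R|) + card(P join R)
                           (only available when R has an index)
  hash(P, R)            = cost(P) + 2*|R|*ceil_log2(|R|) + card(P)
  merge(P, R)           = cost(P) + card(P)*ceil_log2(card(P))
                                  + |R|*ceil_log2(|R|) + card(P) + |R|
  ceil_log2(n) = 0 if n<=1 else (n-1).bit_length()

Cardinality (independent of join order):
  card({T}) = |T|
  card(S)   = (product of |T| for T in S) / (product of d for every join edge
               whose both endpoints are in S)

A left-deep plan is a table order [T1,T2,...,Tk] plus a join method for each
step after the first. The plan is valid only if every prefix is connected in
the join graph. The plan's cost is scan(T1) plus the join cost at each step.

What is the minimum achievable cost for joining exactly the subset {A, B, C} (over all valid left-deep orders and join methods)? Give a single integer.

5760

Selinger DP over subsets of {A,B,C}:
  {A}: scan cost=40, card=40
  {B}: scan cost=400, card=400
  {C}: scan cost=500, card=500
  {AB}: card=200; try (A,hash)→1280, (B,merge)→4320, (A,merge)→4680, (B,hash)→7280, (B,nl)→16040, (A,nl)→16400; best=1280 via (A,hash)
  {AC}: card=40; try (A,hash)→1480, (C,merge)→5320, (A,merge)→5780, (C,hash)→9080, (C,nl)→20040, (A,nl)→20500; best=1480 via (A,hash)
  {ABC}: card=200; try (B,merge)→5760, (C,merge)→8080, (B,hash)→8720, (C,hash)→10480, (B,nl)→17480, (C,nl)→101280; best=5760 via (B,merge)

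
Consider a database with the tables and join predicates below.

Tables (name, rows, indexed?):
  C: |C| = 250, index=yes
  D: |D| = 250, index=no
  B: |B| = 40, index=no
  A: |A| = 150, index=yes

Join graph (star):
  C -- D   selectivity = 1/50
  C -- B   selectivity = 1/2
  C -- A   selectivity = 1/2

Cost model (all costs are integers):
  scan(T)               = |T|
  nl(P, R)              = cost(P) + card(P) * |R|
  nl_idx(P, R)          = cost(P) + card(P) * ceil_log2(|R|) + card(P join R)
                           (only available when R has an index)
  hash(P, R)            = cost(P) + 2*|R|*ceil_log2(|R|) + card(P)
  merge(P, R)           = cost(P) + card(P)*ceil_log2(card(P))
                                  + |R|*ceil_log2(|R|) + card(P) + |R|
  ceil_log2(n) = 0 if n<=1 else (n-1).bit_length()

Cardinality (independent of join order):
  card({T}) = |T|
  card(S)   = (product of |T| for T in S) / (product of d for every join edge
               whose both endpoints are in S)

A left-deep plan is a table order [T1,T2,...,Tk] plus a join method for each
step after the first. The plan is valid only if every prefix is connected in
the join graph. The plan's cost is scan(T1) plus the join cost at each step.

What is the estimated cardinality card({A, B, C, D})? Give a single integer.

1875000

Tables in S: A(150), B(40), C(250), D(250)
Edges inside S: C-D(d=50), C-B(d=2), C-A(d=2)
numerator = 150 * 40 * 250 * 250 = 375000000
denominator = 50 * 2 * 2 = 200
card(S) = 375000000 / 200 = 1875000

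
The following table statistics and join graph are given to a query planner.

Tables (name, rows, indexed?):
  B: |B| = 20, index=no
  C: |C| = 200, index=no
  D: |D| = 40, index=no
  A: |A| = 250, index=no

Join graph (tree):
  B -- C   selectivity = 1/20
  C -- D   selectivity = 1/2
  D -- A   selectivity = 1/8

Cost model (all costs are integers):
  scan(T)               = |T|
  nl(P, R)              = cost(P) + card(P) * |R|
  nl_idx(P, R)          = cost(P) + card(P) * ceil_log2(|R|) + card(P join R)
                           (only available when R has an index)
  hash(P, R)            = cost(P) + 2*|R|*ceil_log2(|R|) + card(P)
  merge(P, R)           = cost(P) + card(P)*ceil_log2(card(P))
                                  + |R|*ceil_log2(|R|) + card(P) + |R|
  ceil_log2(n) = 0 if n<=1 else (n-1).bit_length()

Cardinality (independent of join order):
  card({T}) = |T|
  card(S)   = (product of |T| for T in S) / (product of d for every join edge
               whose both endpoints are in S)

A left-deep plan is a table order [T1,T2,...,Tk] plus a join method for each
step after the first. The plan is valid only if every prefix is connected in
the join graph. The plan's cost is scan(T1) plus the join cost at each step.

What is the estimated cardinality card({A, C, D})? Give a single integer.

125000

Tables in S: A(250), C(200), D(40)
Edges inside S: C-D(d=2), D-A(d=8)
numerator = 250 * 200 * 40 = 2000000
denominator = 2 * 8 = 16
card(S) = 2000000 / 16 = 125000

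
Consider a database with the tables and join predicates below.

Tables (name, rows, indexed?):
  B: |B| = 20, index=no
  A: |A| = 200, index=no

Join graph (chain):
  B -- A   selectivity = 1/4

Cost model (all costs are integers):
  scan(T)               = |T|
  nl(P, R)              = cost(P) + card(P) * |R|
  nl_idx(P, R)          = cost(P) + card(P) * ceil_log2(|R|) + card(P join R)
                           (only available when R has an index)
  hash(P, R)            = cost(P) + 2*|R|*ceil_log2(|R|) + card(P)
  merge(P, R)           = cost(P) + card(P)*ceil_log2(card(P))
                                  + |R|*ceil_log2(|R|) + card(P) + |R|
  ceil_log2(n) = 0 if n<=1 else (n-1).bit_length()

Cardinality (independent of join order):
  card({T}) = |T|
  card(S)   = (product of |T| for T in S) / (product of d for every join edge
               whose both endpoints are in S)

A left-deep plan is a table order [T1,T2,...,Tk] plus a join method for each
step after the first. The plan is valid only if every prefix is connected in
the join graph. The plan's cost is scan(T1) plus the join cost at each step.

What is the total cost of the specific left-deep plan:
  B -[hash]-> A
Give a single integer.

step 1: scan B: cost=20, card=20
step 2: join A via hash
    card(P join A) = 20*200/(4) = 1000
    cost = 20 + 2*200*8 + 20 = 3240

3240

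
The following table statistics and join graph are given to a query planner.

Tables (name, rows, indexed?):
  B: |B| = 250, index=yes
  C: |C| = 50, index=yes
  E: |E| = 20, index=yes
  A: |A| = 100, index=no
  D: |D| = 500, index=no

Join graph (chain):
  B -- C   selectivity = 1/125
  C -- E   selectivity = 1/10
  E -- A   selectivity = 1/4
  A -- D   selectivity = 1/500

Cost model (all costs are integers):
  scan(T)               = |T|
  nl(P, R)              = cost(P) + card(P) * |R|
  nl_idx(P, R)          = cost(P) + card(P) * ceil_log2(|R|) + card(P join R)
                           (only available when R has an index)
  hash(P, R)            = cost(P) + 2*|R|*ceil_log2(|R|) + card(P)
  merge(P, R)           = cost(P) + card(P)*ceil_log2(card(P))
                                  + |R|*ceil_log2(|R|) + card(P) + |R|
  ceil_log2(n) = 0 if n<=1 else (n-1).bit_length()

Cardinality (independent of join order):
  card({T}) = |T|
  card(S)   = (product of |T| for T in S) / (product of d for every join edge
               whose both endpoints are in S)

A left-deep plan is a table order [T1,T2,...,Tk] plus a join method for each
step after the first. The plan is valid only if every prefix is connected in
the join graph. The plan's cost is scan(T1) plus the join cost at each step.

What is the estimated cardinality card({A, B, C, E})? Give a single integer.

5000

Tables in S: A(100), B(250), C(50), E(20)
Edges inside S: B-C(d=125), C-E(d=10), E-A(d=4)
numerator = 100 * 250 * 50 * 20 = 25000000
denominator = 125 * 10 * 4 = 5000
card(S) = 25000000 / 5000 = 5000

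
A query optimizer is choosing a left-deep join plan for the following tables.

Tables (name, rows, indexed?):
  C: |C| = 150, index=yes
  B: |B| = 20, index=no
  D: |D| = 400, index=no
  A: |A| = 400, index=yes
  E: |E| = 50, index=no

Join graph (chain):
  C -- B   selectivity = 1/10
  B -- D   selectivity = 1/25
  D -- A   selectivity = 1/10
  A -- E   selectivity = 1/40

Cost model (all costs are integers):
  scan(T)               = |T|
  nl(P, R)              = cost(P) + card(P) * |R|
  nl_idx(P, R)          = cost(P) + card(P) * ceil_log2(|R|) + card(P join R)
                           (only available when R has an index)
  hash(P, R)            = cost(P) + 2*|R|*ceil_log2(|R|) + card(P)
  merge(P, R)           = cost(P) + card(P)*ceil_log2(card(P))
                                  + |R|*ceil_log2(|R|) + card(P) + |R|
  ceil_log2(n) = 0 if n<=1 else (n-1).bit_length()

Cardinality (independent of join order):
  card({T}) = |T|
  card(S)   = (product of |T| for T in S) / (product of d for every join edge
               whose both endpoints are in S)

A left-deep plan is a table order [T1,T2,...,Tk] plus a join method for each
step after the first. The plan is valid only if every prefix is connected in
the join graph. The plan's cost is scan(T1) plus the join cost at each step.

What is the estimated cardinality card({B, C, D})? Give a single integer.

Tables in S: B(20), C(150), D(400)
Edges inside S: C-B(d=10), B-D(d=25)
numerator = 20 * 150 * 400 = 1200000
denominator = 10 * 25 = 250
card(S) = 1200000 / 250 = 4800

4800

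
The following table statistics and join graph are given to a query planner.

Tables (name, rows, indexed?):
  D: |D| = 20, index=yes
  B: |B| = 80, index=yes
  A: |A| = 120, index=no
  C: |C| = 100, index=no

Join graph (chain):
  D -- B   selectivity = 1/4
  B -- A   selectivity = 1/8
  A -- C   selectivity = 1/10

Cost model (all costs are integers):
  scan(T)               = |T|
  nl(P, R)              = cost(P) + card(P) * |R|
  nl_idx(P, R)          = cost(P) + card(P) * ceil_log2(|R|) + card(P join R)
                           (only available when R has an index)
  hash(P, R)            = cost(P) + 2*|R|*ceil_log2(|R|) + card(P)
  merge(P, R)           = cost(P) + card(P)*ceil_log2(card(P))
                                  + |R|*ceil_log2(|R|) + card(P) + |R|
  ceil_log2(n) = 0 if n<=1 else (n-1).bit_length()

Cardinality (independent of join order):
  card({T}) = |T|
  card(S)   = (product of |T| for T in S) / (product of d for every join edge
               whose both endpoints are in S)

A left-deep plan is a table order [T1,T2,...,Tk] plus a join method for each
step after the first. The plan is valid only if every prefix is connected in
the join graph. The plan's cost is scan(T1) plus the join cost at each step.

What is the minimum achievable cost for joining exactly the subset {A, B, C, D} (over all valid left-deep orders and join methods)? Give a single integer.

9840

Selinger DP over subsets of {A,B,C,D}:
  {D}: scan cost=20, card=20
  {B}: scan cost=80, card=80
  {A}: scan cost=120, card=120
  {C}: scan cost=100, card=100
  {BD}: card=400; try (D,hash)→360, (B,nl_idx)→560, (B,merge)→780, (D,merge)→840, (D,nl_idx)→880, (B,hash)→1160 …(+2); best=360 via (D,hash)
  {AB}: card=1200; try (B,hash)→1360, (A,merge)→1680, (B,merge)→1720, (A,hash)→1840, (B,nl_idx)→2160, (A,nl)→9680 …(+1); best=1360 via (B,hash)
  {AC}: card=1200; try (C,hash)→1640, (A,merge)→1860, (C,merge)→1880, (A,hash)→1880, (A,nl)→12100, (C,nl)→12120; best=1640 via (C,hash)
  {ABD}: card=6000; try (A,hash)→2440, (D,hash)→2760, (A,merge)→5320, (D,nl_idx)→13360, (D,merge)→15880, (D,nl)→25360 …(+1); best=2440 via (A,hash)
  {ABC}: card=12000; try (C,hash)→3960, (B,hash)→3960, (C,merge)→16560, (B,merge)→16680, (B,nl_idx)→22040, (B,nl)→97640 …(+1); best=3960 via (C,hash)
  {ABCD}: card=60000; try (C,hash)→9840, (D,hash)→16160, (C,merge)→87240, (D,nl_idx)→123960, (D,merge)→184080, (D,nl)→243960 …(+1); best=9840 via (C,hash)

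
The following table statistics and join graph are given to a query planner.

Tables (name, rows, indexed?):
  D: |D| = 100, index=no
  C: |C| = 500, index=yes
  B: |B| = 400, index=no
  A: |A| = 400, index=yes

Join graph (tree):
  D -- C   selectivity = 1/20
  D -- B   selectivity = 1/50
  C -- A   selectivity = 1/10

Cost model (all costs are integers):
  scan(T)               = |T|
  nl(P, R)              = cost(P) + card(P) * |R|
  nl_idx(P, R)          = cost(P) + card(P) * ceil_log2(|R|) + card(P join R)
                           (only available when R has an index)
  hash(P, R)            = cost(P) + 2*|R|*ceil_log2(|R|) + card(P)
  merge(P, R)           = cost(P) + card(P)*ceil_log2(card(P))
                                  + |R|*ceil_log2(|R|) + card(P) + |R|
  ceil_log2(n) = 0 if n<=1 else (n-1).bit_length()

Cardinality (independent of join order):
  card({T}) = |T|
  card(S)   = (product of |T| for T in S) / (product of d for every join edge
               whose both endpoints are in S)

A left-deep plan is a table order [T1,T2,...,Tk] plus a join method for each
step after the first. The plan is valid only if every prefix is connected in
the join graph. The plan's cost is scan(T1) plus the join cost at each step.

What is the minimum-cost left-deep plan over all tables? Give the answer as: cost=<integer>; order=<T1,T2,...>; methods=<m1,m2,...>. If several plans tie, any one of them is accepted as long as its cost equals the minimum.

cost=39200; order=B,D,C,A; methods=hash,hash,hash

Selinger DP (subsets sized 1..n):
  {D}: scan cost=100, card=100
  {C}: scan cost=500, card=500
  {B}: scan cost=400, card=400
  {A}: scan cost=400, card=400
  {CD}: card=2500; try (D,hash)→2400, (C,nl_idx)→3500, (C,merge)→5900, (D,merge)→6300, (C,hash)→9200, (C,nl)→50100 …(+1); best=2400 via (D,hash)
  {BD}: card=800; try (D,hash)→2200, (B,merge)→4900, (D,merge)→5200, (B,hash)→7400, (B,nl)→40100, (D,nl)→40400; best=2200 via (D,hash)
  {AC}: card=20000; try (A,hash)→8200, (C,merge)→9400, (A,merge)→9500, (C,hash)→9800, (C,nl_idx)→24000, (A,nl_idx)→25000 …(+2); best=8200 via (A,hash)
  {BCD}: card=20000; try (C,hash)→12000, (B,hash)→12100, (C,merge)→16000, (C,nl_idx)→29400, (B,merge)→38900, (C,nl)→402200 …(+1); best=12000 via (C,hash)
  {ACD}: card=100000; try (A,hash)→12100, (D,hash)→29600, (A,merge)→38900, (A,nl_idx)→124900, (D,merge)→329000, (A,nl)→1002400 …(+1); best=12100 via (A,hash)
  {ABCD}: card=800000; try (A,hash)→39200, (B,hash)→119300, (A,merge)→336000, (A,nl_idx)→992000, (B,merge)→1816100, (A,nl)→8012000 …(+1); best=39200 via (A,hash)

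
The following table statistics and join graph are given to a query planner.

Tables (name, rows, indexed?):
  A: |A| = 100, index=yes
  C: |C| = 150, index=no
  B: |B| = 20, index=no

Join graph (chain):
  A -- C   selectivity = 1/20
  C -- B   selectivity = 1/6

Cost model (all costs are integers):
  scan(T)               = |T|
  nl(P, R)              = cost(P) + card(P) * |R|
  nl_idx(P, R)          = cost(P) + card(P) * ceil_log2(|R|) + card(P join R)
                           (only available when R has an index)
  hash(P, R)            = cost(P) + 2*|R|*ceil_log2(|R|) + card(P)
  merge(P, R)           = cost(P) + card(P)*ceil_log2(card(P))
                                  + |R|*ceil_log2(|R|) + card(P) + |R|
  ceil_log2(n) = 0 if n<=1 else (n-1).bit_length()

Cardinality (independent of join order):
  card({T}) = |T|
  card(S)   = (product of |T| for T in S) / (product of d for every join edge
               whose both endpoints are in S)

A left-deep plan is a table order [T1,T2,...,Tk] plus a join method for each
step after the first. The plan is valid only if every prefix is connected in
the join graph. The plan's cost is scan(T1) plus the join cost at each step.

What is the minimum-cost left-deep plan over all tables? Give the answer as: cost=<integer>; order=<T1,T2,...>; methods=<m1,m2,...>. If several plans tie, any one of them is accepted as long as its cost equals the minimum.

Selinger DP (subsets sized 1..n):
  {A}: scan cost=100, card=100
  {C}: scan cost=150, card=150
  {B}: scan cost=20, card=20
  {AC}: card=750; try (A,hash)→1700, (A,nl_idx)→1950, (C,merge)→2250, (A,merge)→2300, (C,hash)→2600, (C,nl)→15100 …(+1); best=1700 via (A,hash)
  {BC}: card=500; try (B,hash)→500, (C,merge)→1490, (B,merge)→1620, (C,hash)→2440, (C,nl)→3020, (B,nl)→3150; best=500 via (B,hash)
  {ABC}: card=2500; try (A,hash)→2400, (B,hash)→2650, (A,merge)→6300, (A,nl_idx)→6500, (B,merge)→10070, (B,nl)→16700 …(+1); best=2400 via (A,hash)

cost=2400; order=C,B,A; methods=hash,hash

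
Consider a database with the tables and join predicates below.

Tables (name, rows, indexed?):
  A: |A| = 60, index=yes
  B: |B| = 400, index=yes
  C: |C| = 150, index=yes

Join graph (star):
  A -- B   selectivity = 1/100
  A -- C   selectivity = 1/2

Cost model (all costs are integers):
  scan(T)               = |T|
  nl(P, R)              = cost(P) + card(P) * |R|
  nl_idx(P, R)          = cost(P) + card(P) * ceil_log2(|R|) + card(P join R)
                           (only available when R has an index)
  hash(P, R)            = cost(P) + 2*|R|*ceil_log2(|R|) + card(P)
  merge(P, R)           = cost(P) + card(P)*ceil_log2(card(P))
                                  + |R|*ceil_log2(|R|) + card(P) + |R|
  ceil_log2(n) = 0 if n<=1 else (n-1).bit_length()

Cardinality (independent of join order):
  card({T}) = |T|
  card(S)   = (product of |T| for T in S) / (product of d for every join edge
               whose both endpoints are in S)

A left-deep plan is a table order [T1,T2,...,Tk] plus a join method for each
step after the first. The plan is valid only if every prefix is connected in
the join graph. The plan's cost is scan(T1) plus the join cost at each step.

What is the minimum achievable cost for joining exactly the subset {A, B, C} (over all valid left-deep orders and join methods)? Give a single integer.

3480

Selinger DP over subsets of {A,B,C}:
  {A}: scan cost=60, card=60
  {B}: scan cost=400, card=400
  {C}: scan cost=150, card=150
  {AB}: card=240; try (B,nl_idx)→840, (A,hash)→1520, (A,nl_idx)→3040, (B,merge)→4480, (A,merge)→4820, (B,hash)→7320 …(+2); best=840 via (B,nl_idx)
  {AC}: card=4500; try (A,hash)→1020, (C,merge)→1830, (A,merge)→1920, (C,hash)→2520, (C,nl_idx)→5040, (A,nl_idx)→5550 …(+2); best=1020 via (A,hash)
  {ABC}: card=18000; try (C,hash)→3480, (C,merge)→4350, (B,hash)→12720, (C,nl_idx)→20760, (C,nl)→36840, (B,nl_idx)→59520 …(+2); best=3480 via (C,hash)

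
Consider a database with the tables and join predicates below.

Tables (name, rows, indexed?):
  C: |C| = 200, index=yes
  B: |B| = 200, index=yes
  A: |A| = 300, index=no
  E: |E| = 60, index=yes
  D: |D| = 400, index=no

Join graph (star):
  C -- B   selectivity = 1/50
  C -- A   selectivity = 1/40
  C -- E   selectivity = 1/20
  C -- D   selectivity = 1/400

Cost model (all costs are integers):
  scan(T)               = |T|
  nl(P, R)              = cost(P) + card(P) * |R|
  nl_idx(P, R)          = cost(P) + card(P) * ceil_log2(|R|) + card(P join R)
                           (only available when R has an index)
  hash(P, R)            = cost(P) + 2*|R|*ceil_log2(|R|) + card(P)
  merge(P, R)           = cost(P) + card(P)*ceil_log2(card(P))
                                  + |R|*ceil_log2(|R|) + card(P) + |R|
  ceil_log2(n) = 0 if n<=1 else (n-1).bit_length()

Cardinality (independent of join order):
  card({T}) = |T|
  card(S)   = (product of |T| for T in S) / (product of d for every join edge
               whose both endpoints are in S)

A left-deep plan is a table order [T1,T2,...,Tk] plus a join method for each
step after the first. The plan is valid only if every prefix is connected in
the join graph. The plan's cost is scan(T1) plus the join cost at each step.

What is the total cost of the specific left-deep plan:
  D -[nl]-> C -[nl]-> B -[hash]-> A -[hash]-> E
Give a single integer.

step 1: scan D: cost=400, card=400
step 2: join C via nl
    card(P join C) = 400*200/(400) = 200
    cost = 400 + 400*200 = 80400
step 3: join B via nl
    card(P join B) = 200*200/(50) = 800
    cost = 80400 + 200*200 = 120400
step 4: join A via hash
    card(P join A) = 800*300/(40) = 6000
    cost = 120400 + 2*300*9 + 800 = 126600
step 5: join E via hash
    card(P join E) = 6000*60/(20) = 18000
    cost = 126600 + 2*60*6 + 6000 = 133320

133320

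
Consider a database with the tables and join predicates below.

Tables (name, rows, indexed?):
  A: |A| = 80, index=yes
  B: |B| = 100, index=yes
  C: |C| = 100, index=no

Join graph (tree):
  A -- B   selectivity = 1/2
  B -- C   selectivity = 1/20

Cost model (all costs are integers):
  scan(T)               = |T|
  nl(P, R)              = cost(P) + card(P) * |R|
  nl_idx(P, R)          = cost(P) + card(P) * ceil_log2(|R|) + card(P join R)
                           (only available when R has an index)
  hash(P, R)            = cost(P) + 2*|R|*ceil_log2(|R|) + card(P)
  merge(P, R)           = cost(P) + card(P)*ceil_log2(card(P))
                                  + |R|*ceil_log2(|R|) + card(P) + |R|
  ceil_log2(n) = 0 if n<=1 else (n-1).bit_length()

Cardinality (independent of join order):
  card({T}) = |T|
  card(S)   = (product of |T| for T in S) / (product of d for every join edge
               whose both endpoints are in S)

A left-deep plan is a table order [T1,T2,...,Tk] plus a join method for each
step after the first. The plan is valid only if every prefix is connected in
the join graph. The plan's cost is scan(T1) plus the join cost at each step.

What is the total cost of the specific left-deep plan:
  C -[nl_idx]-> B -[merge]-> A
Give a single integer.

6940

step 1: scan C: cost=100, card=100
step 2: join B via nl_idx
    card(P join B) = 100*100/(20) = 500
    cost = 100 + 100*7 + 500 = 1300
step 3: join A via merge
    card(P join A) = 500*80/(2) = 20000
    cost = 1300 + 500*9 + 80*7 + 500 + 80 = 6940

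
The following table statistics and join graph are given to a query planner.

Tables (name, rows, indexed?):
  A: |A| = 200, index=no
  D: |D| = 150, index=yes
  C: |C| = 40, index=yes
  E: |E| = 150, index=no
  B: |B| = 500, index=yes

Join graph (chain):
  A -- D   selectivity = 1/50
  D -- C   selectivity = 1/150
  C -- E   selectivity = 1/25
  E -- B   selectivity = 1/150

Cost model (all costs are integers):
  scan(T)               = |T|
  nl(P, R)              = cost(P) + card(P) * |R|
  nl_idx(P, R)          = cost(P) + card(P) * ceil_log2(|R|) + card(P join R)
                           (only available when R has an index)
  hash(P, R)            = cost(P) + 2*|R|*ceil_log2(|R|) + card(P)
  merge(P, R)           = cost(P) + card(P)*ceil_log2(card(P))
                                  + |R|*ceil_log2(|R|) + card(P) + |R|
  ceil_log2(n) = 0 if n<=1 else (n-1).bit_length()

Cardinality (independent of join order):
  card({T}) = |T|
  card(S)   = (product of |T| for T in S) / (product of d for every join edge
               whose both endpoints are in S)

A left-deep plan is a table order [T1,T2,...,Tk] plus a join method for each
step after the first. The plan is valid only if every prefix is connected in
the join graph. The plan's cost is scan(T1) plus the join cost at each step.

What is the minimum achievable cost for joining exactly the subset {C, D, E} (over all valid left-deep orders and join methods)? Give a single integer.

Selinger DP over subsets of {C,D,E}:
  {D}: scan cost=150, card=150
  {C}: scan cost=40, card=40
  {E}: scan cost=150, card=150
  {CD}: card=40; try (D,nl_idx)→400, (C,hash)→780, (C,nl_idx)→1090, (D,merge)→1670, (C,merge)→1780, (D,hash)→2480 …(+2); best=400 via (D,nl_idx)
  {CE}: card=240; try (C,hash)→780, (C,nl_idx)→1290, (E,merge)→1670, (C,merge)→1780, (E,hash)→2480, (E,nl)→6040 …(+1); best=780 via (C,hash)
  {CDE}: card=240; try (E,merge)→2030, (E,hash)→2840, (D,nl_idx)→2940, (D,hash)→3420, (D,merge)→4290, (E,nl)→6400 …(+1); best=2030 via (E,merge)

2030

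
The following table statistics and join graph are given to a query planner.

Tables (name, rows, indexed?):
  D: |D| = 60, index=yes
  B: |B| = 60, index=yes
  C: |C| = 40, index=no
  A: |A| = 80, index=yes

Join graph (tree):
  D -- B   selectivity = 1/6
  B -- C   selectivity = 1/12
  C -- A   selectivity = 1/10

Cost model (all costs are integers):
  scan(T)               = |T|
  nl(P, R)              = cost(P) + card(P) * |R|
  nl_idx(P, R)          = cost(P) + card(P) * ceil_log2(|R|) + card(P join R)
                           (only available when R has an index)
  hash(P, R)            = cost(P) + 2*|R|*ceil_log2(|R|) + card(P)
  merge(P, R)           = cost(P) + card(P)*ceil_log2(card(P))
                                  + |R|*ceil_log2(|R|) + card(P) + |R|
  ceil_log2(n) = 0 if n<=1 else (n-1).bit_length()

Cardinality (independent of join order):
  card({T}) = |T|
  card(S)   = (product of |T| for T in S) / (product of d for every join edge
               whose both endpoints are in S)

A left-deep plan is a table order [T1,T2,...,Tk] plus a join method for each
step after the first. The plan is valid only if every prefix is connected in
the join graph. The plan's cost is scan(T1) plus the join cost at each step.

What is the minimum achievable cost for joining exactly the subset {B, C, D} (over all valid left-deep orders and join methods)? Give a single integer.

1400

Selinger DP over subsets of {B,C,D}:
  {D}: scan cost=60, card=60
  {B}: scan cost=60, card=60
  {C}: scan cost=40, card=40
  {BD}: card=600; try (D,hash)→840, (B,hash)→840, (D,merge)→900, (B,merge)→900, (D,nl_idx)→1020, (B,nl_idx)→1020 …(+2); best=840 via (D,hash)
  {BC}: card=200; try (B,nl_idx)→480, (C,hash)→600, (B,merge)→740, (C,merge)→760, (B,hash)→800, (B,nl)→2440 …(+1); best=480 via (B,nl_idx)
  {BCD}: card=2000; try (D,hash)→1400, (C,hash)→1920, (D,merge)→2700, (D,nl_idx)→3680, (C,merge)→7720, (D,nl)→12480 …(+1); best=1400 via (D,hash)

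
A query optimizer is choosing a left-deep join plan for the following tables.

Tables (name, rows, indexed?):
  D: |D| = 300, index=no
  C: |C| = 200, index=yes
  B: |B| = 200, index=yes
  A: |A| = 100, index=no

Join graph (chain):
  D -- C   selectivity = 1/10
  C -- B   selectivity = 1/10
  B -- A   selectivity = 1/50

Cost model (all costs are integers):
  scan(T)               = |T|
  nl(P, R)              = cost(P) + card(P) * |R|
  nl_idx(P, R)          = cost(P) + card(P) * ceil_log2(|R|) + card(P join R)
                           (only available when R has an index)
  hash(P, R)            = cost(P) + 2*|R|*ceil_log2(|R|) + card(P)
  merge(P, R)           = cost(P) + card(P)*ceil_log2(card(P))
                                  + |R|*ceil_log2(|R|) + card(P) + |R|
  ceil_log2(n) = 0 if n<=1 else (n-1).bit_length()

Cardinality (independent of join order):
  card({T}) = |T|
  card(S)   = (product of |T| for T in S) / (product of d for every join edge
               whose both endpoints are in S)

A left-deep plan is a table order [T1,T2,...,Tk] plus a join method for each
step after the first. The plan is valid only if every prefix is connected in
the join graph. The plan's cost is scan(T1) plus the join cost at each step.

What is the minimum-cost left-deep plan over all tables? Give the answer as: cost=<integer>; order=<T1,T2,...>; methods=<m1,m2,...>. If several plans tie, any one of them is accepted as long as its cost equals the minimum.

Selinger DP (subsets sized 1..n):
  {D}: scan cost=300, card=300
  {C}: scan cost=200, card=200
  {B}: scan cost=200, card=200
  {A}: scan cost=100, card=100
  {CD}: card=6000; try (C,hash)→3800, (D,merge)→5000, (C,merge)→5100, (D,hash)→5800, (C,nl_idx)→8700, (D,nl)→60200 …(+1); best=3800 via (C,hash)
  {BC}: card=4000; try (C,hash)→3600, (B,hash)→3600, (C,merge)→3800, (B,merge)→3800, (C,nl_idx)→5800, (B,nl_idx)→5800 …(+2); best=3600 via (C,hash)
  {AB}: card=400; try (B,nl_idx)→1300, (A,hash)→1800, (B,merge)→2700, (A,merge)→2800, (B,hash)→3400, (B,nl)→20100 …(+1); best=1300 via (B,nl_idx)
  {BCD}: card=120000; try (D,hash)→13000, (B,hash)→13000, (D,merge)→58600, (B,merge)→89600, (B,nl_idx)→171800, (D,nl)→1203600 …(+1); best=13000 via (D,hash)
  {ABC}: card=8000; try (C,hash)→4900, (C,merge)→7100, (A,hash)→9000, (C,nl_idx)→12500, (A,merge)→56400, (C,nl)→81300 …(+1); best=4900 via (C,hash)
  {ABCD}: card=240000; try (D,hash)→18300, (D,merge)→119900, (A,hash)→134400, (A,merge)→2173800, (D,nl)→2404900, (A,nl)→12013000; best=18300 via (D,hash)

cost=18300; order=A,B,C,D; methods=nl_idx,hash,hash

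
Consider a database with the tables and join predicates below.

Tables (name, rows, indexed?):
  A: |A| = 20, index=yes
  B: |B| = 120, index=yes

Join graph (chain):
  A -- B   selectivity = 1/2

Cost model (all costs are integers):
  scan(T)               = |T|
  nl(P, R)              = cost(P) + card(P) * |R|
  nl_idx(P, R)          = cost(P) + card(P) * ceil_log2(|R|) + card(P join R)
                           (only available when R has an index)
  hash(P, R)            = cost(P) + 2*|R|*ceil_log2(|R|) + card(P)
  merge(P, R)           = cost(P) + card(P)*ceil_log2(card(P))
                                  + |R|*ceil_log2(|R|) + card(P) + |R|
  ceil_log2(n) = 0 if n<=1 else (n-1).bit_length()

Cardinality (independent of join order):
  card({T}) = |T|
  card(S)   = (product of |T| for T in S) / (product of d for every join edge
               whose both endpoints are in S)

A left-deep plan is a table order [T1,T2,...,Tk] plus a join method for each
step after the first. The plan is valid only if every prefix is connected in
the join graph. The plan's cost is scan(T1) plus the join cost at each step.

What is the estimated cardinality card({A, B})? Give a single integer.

Tables in S: A(20), B(120)
Edges inside S: A-B(d=2)
numerator = 20 * 120 = 2400
denominator = 2 = 2
card(S) = 2400 / 2 = 1200

1200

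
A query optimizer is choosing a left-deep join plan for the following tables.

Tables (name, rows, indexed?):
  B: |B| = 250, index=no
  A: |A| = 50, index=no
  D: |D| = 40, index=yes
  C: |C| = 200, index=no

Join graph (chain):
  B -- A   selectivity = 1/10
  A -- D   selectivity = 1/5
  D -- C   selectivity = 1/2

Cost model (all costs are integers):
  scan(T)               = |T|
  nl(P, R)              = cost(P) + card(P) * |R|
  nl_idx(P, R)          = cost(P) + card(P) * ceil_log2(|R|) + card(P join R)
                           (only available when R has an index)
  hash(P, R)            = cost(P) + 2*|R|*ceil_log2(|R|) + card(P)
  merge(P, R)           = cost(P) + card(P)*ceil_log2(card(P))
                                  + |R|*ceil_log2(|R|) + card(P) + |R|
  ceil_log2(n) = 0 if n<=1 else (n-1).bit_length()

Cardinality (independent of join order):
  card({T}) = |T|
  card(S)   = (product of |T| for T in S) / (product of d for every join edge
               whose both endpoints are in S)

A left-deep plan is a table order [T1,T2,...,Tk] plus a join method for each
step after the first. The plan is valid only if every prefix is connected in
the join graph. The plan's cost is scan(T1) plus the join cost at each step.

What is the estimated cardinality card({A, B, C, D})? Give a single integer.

Tables in S: A(50), B(250), C(200), D(40)
Edges inside S: B-A(d=10), A-D(d=5), D-C(d=2)
numerator = 50 * 250 * 200 * 40 = 100000000
denominator = 10 * 5 * 2 = 100
card(S) = 100000000 / 100 = 1000000

1000000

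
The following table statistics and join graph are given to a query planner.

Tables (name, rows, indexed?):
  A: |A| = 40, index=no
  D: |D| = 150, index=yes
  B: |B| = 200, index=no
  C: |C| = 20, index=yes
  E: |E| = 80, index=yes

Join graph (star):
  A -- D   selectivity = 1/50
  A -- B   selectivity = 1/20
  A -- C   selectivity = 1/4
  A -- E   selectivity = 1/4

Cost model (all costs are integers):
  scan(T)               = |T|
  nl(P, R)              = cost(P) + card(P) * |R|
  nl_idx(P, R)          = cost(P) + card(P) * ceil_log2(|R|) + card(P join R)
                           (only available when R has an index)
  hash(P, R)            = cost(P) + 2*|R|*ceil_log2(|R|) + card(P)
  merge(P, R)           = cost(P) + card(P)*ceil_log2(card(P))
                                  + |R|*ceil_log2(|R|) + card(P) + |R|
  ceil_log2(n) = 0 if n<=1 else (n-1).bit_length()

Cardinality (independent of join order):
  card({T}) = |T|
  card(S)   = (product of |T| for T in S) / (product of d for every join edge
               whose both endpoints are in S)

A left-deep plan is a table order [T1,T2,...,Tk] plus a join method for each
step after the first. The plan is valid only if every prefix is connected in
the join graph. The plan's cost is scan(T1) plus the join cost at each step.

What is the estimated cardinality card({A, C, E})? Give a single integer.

Tables in S: A(40), C(20), E(80)
Edges inside S: A-C(d=4), A-E(d=4)
numerator = 40 * 20 * 80 = 64000
denominator = 4 * 4 = 16
card(S) = 64000 / 16 = 4000

4000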